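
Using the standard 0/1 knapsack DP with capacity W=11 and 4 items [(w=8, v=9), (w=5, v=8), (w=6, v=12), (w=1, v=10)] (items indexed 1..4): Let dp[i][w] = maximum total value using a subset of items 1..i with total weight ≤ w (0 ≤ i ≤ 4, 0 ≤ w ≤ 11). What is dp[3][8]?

i\w   0   1   2   3   4   5   6   7   8   9  10  11
  0   0   0   0   0   0   0   0   0   0   0   0   0
  1   0   0   0   0   0   0   0   0   9   9   9   9
  2   0   0   0   0   0   8   8   8   9   9   9   9
  3   0   0   0   0   0   8  12  12  12  12  12  20
  4   0  10  10  10  10  10  18  22  22  22  22  22

12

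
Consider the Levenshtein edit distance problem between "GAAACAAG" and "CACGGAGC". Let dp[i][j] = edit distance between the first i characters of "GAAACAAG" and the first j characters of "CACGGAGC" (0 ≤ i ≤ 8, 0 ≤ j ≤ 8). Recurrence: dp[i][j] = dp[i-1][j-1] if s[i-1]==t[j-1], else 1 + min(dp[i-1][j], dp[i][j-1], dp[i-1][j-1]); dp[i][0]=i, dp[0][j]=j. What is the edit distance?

   ''  C  A  C  G  G  A  G  C
''  0  1  2  3  4  5  6  7  8
 G  1  1  2  3  3  4  5  6  7
 A  2  2  1  2  3  4  4  5  6
 A  3  3  2  2  3  4  4  5  6
 A  4  4  3  3  3  4  4  5  6
 C  5  4  4  3  4  4  5  5  5
 A  6  5  4  4  4  5  4  5  6
 A  7  6  5  5  5  5  5  5  6
 G  8  7  6  6  5  5  6  5  6

6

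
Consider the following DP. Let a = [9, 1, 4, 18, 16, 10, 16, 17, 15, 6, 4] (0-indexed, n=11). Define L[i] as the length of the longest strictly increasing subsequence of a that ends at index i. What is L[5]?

   i    0    1    2    3    4    5    6    7    8    9   10
a[i]    9    1    4   18   16   10   16   17   15    6    4
L[i]    1    1    2    3    3    3    4    5    4    3    2

3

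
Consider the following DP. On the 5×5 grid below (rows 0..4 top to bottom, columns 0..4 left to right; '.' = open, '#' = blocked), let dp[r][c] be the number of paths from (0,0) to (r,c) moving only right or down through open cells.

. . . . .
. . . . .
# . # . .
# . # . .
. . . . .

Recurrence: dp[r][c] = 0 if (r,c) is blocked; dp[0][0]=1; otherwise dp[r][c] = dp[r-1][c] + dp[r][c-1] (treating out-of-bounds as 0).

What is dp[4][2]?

r\c   0   1   2   3   4
  0   1   1   1   1   1
  1   1   2   3   4   5
  2   0   2   0   4   9
  3   0   2   0   4  13
  4   0   2   2   6  19

2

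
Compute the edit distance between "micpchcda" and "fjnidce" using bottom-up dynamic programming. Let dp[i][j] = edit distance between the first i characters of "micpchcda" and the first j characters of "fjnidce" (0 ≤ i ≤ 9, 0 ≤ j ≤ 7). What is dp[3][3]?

   ''  f  j  n  i  d  c  e
''  0  1  2  3  4  5  6  7
 m  1  1  2  3  4  5  6  7
 i  2  2  2  3  3  4  5  6
 c  3  3  3  3  4  4  4  5
 p  4  4  4  4  4  5  5  5
 c  5  5  5  5  5  5  5  6
 h  6  6  6  6  6  6  6  6
 c  7  7  7  7  7  7  6  7
 d  8  8  8  8  8  7  7  7
 a  9  9  9  9  9  8  8  8

3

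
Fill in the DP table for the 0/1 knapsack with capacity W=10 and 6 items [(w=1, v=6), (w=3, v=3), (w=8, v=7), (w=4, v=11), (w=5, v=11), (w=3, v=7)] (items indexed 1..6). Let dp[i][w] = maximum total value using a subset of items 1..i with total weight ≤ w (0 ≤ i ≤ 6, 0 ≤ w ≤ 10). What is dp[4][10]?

20

i\w   0   1   2   3   4   5   6   7   8   9  10
  0   0   0   0   0   0   0   0   0   0   0   0
  1   0   6   6   6   6   6   6   6   6   6   6
  2   0   6   6   6   9   9   9   9   9   9   9
  3   0   6   6   6   9   9   9   9   9  13  13
  4   0   6   6   6  11  17  17  17  20  20  20
  5   0   6   6   6  11  17  17  17  20  22  28
  6   0   6   6   7  13  17  17  18  24  24  28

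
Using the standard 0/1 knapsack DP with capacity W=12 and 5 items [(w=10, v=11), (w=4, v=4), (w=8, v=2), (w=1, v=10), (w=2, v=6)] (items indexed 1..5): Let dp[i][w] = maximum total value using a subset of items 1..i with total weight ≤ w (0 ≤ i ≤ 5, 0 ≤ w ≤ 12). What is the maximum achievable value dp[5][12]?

21

i\w   0   1   2   3   4   5   6   7   8   9  10  11  12
  0   0   0   0   0   0   0   0   0   0   0   0   0   0
  1   0   0   0   0   0   0   0   0   0   0  11  11  11
  2   0   0   0   0   4   4   4   4   4   4  11  11  11
  3   0   0   0   0   4   4   4   4   4   4  11  11  11
  4   0  10  10  10  10  14  14  14  14  14  14  21  21
  5   0  10  10  16  16  16  16  20  20  20  20  21  21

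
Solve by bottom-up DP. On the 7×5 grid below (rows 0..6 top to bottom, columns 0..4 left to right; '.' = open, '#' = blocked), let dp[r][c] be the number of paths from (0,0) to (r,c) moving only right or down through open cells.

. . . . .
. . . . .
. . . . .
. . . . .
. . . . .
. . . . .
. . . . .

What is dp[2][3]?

10

r\c   0   1   2   3   4
  0   1   1   1   1   1
  1   1   2   3   4   5
  2   1   3   6  10  15
  3   1   4  10  20  35
  4   1   5  15  35  70
  5   1   6  21  56 126
  6   1   7  28  84 210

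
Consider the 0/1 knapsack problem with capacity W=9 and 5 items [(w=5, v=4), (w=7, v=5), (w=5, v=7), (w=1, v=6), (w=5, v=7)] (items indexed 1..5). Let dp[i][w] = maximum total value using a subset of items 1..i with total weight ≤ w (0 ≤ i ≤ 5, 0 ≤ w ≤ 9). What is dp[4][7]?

13

i\w   0   1   2   3   4   5   6   7   8   9
  0   0   0   0   0   0   0   0   0   0   0
  1   0   0   0   0   0   4   4   4   4   4
  2   0   0   0   0   0   4   4   5   5   5
  3   0   0   0   0   0   7   7   7   7   7
  4   0   6   6   6   6   7  13  13  13  13
  5   0   6   6   6   6   7  13  13  13  13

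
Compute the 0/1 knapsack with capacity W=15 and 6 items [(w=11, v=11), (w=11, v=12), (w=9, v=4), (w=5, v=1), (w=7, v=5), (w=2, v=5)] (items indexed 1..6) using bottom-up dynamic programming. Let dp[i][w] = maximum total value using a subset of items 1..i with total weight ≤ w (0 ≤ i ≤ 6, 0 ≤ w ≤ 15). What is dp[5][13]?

i\w   0   1   2   3   4   5   6   7   8   9  10  11  12  13  14  15
  0   0   0   0   0   0   0   0   0   0   0   0   0   0   0   0   0
  1   0   0   0   0   0   0   0   0   0   0   0  11  11  11  11  11
  2   0   0   0   0   0   0   0   0   0   0   0  12  12  12  12  12
  3   0   0   0   0   0   0   0   0   0   4   4  12  12  12  12  12
  4   0   0   0   0   0   1   1   1   1   4   4  12  12  12  12  12
  5   0   0   0   0   0   1   1   5   5   5   5  12  12  12  12  12
  6   0   0   5   5   5   5   5   6   6  10  10  12  12  17  17  17

12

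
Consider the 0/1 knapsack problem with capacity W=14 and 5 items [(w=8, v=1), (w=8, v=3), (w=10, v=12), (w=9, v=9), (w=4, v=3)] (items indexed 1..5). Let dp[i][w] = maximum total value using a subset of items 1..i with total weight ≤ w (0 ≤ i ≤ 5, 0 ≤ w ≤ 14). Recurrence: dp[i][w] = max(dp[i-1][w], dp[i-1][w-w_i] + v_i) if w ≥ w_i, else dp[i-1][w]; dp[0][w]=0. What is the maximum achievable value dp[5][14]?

15

i\w   0   1   2   3   4   5   6   7   8   9  10  11  12  13  14
  0   0   0   0   0   0   0   0   0   0   0   0   0   0   0   0
  1   0   0   0   0   0   0   0   0   1   1   1   1   1   1   1
  2   0   0   0   0   0   0   0   0   3   3   3   3   3   3   3
  3   0   0   0   0   0   0   0   0   3   3  12  12  12  12  12
  4   0   0   0   0   0   0   0   0   3   9  12  12  12  12  12
  5   0   0   0   0   3   3   3   3   3   9  12  12  12  12  15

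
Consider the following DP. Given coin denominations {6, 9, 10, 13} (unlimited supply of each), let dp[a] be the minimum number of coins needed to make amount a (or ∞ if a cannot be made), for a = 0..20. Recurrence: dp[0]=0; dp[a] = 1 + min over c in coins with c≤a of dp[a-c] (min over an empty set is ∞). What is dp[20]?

2

 a  0  1  2  3  4  5  6  7  8  9 10 11 12 13 14 15 16 17 18 19 20
dp  0  -  -  -  -  -  1  -  -  1  1  -  2  1  -  2  2  -  2  2  2
(- denotes ∞ / unreachable)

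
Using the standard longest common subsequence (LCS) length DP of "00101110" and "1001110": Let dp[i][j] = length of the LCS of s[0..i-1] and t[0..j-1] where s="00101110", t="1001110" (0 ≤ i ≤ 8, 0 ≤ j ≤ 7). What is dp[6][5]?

4

   ''  1  0  0  1  1  1  0
''  0  0  0  0  0  0  0  0
 0  0  0  1  1  1  1  1  1
 0  0  0  1  2  2  2  2  2
 1  0  1  1  2  3  3  3  3
 0  0  1  2  2  3  3  3  4
 1  0  1  2  2  3  4  4  4
 1  0  1  2  2  3  4  5  5
 1  0  1  2  2  3  4  5  5
 0  0  1  2  3  3  4  5  6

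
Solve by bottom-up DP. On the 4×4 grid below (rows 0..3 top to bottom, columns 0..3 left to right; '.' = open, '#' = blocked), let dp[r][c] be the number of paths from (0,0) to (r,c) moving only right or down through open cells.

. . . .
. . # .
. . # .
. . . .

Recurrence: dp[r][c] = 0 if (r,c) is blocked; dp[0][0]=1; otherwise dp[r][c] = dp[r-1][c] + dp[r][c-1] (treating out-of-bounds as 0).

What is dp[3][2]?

4

r\c   0   1   2   3
  0   1   1   1   1
  1   1   2   0   1
  2   1   3   0   1
  3   1   4   4   5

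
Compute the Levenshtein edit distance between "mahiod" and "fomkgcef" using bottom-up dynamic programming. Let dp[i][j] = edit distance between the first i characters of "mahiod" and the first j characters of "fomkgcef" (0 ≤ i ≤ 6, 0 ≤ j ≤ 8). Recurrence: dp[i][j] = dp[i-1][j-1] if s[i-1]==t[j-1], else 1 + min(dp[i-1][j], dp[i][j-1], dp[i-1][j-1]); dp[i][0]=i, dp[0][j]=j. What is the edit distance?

7

   ''  f  o  m  k  g  c  e  f
''  0  1  2  3  4  5  6  7  8
 m  1  1  2  2  3  4  5  6  7
 a  2  2  2  3  3  4  5  6  7
 h  3  3  3  3  4  4  5  6  7
 i  4  4  4  4  4  5  5  6  7
 o  5  5  4  5  5  5  6  6  7
 d  6  6  5  5  6  6  6  7  7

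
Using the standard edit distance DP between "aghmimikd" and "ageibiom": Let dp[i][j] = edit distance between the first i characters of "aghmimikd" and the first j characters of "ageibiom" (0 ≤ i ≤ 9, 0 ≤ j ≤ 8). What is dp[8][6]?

   ''  a  g  e  i  b  i  o  m
''  0  1  2  3  4  5  6  7  8
 a  1  0  1  2  3  4  5  6  7
 g  2  1  0  1  2  3  4  5  6
 h  3  2  1  1  2  3  4  5  6
 m  4  3  2  2  2  3  4  5  5
 i  5  4  3  3  2  3  3  4  5
 m  6  5  4  4  3  3  4  4  4
 i  7  6  5  5  4  4  3  4  5
 k  8  7  6  6  5  5  4  4  5
 d  9  8  7  7  6  6  5  5  5

4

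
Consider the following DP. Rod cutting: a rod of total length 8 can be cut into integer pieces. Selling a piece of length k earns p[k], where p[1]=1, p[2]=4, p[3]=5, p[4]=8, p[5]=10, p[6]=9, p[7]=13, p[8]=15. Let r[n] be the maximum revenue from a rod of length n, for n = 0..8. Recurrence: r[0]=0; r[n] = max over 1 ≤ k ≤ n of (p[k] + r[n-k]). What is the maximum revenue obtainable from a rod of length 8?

   n    0    1    2    3    4    5    6    7    8
r[n]    0    1    4    5    8   10   12   14   16

16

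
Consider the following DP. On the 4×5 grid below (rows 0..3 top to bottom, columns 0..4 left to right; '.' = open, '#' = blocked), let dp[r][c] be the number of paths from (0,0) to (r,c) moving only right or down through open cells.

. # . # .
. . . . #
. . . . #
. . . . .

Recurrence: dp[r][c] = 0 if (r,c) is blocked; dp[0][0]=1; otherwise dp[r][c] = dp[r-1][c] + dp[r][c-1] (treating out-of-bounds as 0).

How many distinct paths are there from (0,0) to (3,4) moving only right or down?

r\c   0   1   2   3   4
  0   1   0   0   0   0
  1   1   1   1   1   0
  2   1   2   3   4   0
  3   1   3   6  10  10

10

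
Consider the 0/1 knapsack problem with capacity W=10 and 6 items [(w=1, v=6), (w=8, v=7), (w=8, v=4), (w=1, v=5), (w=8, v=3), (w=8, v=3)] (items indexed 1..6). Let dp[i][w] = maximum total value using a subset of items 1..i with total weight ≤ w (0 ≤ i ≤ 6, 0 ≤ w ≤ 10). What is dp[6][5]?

i\w   0   1   2   3   4   5   6   7   8   9  10
  0   0   0   0   0   0   0   0   0   0   0   0
  1   0   6   6   6   6   6   6   6   6   6   6
  2   0   6   6   6   6   6   6   6   7  13  13
  3   0   6   6   6   6   6   6   6   7  13  13
  4   0   6  11  11  11  11  11  11  11  13  18
  5   0   6  11  11  11  11  11  11  11  13  18
  6   0   6  11  11  11  11  11  11  11  13  18

11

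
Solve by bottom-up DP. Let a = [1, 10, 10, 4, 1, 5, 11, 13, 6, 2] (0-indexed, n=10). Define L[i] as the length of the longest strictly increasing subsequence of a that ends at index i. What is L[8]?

   i    0    1    2    3    4    5    6    7    8    9
a[i]    1   10   10    4    1    5   11   13    6    2
L[i]    1    2    2    2    1    3    4    5    4    2

4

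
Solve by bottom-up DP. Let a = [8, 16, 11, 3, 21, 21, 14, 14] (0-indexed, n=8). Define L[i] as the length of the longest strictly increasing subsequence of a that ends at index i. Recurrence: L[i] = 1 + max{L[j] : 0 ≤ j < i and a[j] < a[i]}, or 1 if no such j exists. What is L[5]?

3

   i    0    1    2    3    4    5    6    7
a[i]    8   16   11    3   21   21   14   14
L[i]    1    2    2    1    3    3    3    3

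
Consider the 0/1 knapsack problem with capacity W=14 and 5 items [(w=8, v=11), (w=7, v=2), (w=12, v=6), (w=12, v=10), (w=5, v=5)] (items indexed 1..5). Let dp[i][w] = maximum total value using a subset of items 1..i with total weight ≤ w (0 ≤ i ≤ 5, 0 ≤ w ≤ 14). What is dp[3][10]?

i\w   0   1   2   3   4   5   6   7   8   9  10  11  12  13  14
  0   0   0   0   0   0   0   0   0   0   0   0   0   0   0   0
  1   0   0   0   0   0   0   0   0  11  11  11  11  11  11  11
  2   0   0   0   0   0   0   0   2  11  11  11  11  11  11  11
  3   0   0   0   0   0   0   0   2  11  11  11  11  11  11  11
  4   0   0   0   0   0   0   0   2  11  11  11  11  11  11  11
  5   0   0   0   0   0   5   5   5  11  11  11  11  11  16  16

11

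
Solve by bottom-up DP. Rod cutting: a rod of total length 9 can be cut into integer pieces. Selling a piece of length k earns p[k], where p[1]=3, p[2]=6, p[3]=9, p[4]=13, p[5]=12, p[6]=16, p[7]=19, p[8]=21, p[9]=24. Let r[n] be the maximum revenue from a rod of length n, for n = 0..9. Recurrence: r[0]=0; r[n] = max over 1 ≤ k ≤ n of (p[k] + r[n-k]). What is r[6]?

19

   n    0    1    2    3    4    5    6    7    8    9
r[n]    0    3    6    9   13   16   19   22   26   29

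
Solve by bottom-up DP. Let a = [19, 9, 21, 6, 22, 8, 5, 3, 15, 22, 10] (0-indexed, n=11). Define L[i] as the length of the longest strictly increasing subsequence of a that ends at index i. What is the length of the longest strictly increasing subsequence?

4

   i    0    1    2    3    4    5    6    7    8    9   10
a[i]   19    9   21    6   22    8    5    3   15   22   10
L[i]    1    1    2    1    3    2    1    1    3    4    3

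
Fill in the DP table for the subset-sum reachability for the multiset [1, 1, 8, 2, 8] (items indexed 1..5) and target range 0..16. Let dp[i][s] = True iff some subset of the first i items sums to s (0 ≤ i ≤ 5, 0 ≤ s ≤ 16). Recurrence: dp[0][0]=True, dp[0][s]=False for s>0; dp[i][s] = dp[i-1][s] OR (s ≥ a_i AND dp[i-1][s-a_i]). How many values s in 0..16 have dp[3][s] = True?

i\s   0   1   2   3   4   5   6   7   8   9  10  11  12  13  14  15  16
  0   T   F   F   F   F   F   F   F   F   F   F   F   F   F   F   F   F
  1   T   T   F   F   F   F   F   F   F   F   F   F   F   F   F   F   F
  2   T   T   T   F   F   F   F   F   F   F   F   F   F   F   F   F   F
  3   T   T   T   F   F   F   F   F   T   T   T   F   F   F   F   F   F
  4   T   T   T   T   T   F   F   F   T   T   T   T   T   F   F   F   F
  5   T   T   T   T   T   F   F   F   T   T   T   T   T   F   F   F   T

6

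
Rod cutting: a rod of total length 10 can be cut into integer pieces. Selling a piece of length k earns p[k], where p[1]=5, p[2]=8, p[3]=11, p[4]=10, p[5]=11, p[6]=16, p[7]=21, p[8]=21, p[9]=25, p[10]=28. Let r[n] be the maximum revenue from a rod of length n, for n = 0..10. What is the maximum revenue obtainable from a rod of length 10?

50

   n    0    1    2    3    4    5    6    7    8    9   10
r[n]    0    5   10   15   20   25   30   35   40   45   50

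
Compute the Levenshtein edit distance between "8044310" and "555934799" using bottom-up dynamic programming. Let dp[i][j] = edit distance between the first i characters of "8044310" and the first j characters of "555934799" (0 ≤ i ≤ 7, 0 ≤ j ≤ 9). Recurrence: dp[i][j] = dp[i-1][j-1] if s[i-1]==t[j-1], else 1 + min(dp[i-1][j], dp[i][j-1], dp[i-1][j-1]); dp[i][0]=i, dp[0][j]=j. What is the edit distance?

8

   ''  5  5  5  9  3  4  7  9  9
''  0  1  2  3  4  5  6  7  8  9
 8  1  1  2  3  4  5  6  7  8  9
 0  2  2  2  3  4  5  6  7  8  9
 4  3  3  3  3  4  5  5  6  7  8
 4  4  4  4  4  4  5  5  6  7  8
 3  5  5  5  5  5  4  5  6  7  8
 1  6  6  6  6  6  5  5  6  7  8
 0  7  7  7  7  7  6  6  6  7  8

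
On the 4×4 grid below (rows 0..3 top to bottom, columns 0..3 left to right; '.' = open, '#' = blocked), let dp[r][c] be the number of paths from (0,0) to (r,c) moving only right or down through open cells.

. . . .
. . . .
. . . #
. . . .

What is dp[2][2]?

6

r\c   0   1   2   3
  0   1   1   1   1
  1   1   2   3   4
  2   1   3   6   0
  3   1   4  10  10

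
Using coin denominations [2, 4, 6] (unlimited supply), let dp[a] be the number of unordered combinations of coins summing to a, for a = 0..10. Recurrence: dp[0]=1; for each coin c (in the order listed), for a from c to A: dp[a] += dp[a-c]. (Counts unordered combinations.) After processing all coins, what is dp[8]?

4

after  coin     0     1     2     3     4     5     6     7     8     9    10
          2     1     0     1     0     1     0     1     0     1     0     1
          4     1     0     1     0     2     0     2     0     3     0     3
          6     1     0     1     0     2     0     3     0     4     0     5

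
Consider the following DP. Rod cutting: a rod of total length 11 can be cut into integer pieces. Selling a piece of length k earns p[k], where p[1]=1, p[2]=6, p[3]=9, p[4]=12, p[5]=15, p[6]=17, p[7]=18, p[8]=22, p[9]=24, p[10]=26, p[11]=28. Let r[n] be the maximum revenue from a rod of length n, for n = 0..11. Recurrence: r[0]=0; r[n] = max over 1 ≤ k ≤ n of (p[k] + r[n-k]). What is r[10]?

   n    0    1    2    3    4    5    6    7    8    9   10   11
r[n]    0    1    6    9   12   15   18   21   24   27   30   33

30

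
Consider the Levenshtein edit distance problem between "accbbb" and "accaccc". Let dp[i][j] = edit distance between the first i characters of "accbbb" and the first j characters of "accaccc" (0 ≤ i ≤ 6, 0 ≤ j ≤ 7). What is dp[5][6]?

3

   ''  a  c  c  a  c  c  c
''  0  1  2  3  4  5  6  7
 a  1  0  1  2  3  4  5  6
 c  2  1  0  1  2  3  4  5
 c  3  2  1  0  1  2  3  4
 b  4  3  2  1  1  2  3  4
 b  5  4  3  2  2  2  3  4
 b  6  5  4  3  3  3  3  4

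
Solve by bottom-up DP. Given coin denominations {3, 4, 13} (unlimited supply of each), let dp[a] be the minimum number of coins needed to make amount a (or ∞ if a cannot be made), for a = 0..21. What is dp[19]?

3

 a  0  1  2  3  4  5  6  7  8  9 10 11 12 13 14 15 16 17 18 19 20 21
dp  0  -  -  1  1  -  2  2  2  3  3  3  3  1  4  4  2  2  5  3  3  3
(- denotes ∞ / unreachable)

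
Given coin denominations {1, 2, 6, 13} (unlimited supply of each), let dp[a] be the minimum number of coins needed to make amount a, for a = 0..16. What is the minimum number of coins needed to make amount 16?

3

 a  0  1  2  3  4  5  6  7  8  9 10 11 12 13 14 15 16
dp  0  1  1  2  2  3  1  2  2  3  3  4  2  1  2  2  3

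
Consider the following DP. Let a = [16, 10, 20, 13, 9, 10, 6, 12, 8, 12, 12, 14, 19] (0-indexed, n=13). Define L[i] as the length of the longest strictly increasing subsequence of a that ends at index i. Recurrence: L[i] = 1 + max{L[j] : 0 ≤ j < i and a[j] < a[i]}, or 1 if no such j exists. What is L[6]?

1

   i    0    1    2    3    4    5    6    7    8    9   10   11   12
a[i]   16   10   20   13    9   10    6   12    8   12   12   14   19
L[i]    1    1    2    2    1    2    1    3    2    3    3    4    5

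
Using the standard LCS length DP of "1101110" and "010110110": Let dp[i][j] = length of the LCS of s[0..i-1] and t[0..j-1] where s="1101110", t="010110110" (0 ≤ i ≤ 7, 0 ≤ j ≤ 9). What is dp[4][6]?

   ''  0  1  0  1  1  0  1  1  0
''  0  0  0  0  0  0  0  0  0  0
 1  0  0  1  1  1  1  1  1  1  1
 1  0  0  1  1  2  2  2  2  2  2
 0  0  1  1  2  2  2  3  3  3  3
 1  0  1  2  2  3  3  3  4  4  4
 1  0  1  2  2  3  4  4  4  5  5
 1  0  1  2  2  3  4  4  5  5  5
 0  0  1  2  3  3  4  5  5  5  6

3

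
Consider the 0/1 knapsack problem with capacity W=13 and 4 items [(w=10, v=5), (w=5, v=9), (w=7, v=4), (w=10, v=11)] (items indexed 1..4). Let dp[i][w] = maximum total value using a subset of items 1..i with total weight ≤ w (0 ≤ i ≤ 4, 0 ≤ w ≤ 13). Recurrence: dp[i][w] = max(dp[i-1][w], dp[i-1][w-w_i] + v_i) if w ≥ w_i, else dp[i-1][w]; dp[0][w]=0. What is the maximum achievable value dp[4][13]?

13

i\w   0   1   2   3   4   5   6   7   8   9  10  11  12  13
  0   0   0   0   0   0   0   0   0   0   0   0   0   0   0
  1   0   0   0   0   0   0   0   0   0   0   5   5   5   5
  2   0   0   0   0   0   9   9   9   9   9   9   9   9   9
  3   0   0   0   0   0   9   9   9   9   9   9   9  13  13
  4   0   0   0   0   0   9   9   9   9   9  11  11  13  13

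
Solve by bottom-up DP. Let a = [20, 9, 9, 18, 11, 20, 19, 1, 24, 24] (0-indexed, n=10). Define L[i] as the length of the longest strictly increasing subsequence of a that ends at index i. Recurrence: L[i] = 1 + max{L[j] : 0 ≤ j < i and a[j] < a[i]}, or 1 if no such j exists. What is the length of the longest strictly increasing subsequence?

4

   i    0    1    2    3    4    5    6    7    8    9
a[i]   20    9    9   18   11   20   19    1   24   24
L[i]    1    1    1    2    2    3    3    1    4    4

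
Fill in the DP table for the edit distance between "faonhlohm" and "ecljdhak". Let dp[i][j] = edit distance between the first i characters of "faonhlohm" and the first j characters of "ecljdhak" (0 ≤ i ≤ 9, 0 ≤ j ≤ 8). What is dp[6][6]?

6

   ''  e  c  l  j  d  h  a  k
''  0  1  2  3  4  5  6  7  8
 f  1  1  2  3  4  5  6  7  8
 a  2  2  2  3  4  5  6  6  7
 o  3  3  3  3  4  5  6  7  7
 n  4  4  4  4  4  5  6  7  8
 h  5  5  5  5  5  5  5  6  7
 l  6  6  6  5  6  6  6  6  7
 o  7  7  7  6  6  7  7  7  7
 h  8  8  8  7  7  7  7  8  8
 m  9  9  9  8  8  8  8  8  9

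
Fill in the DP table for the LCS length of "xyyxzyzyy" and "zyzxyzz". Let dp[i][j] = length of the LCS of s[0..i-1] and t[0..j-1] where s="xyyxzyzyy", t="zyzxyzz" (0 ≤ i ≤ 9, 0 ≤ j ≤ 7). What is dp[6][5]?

   ''  z  y  z  x  y  z  z
''  0  0  0  0  0  0  0  0
 x  0  0  0  0  1  1  1  1
 y  0  0  1  1  1  2  2  2
 y  0  0  1  1  1  2  2  2
 x  0  0  1  1  2  2  2  2
 z  0  1  1  2  2  2  3  3
 y  0  1  2  2  2  3  3  3
 z  0  1  2  3  3  3  4  4
 y  0  1  2  3  3  4  4  4
 y  0  1  2  3  3  4  4  4

3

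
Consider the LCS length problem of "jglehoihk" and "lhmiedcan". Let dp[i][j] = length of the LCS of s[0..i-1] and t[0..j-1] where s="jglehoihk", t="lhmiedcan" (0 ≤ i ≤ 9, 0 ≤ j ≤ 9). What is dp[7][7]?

   ''  l  h  m  i  e  d  c  a  n
''  0  0  0  0  0  0  0  0  0  0
 j  0  0  0  0  0  0  0  0  0  0
 g  0  0  0  0  0  0  0  0  0  0
 l  0  1  1  1  1  1  1  1  1  1
 e  0  1  1  1  1  2  2  2  2  2
 h  0  1  2  2  2  2  2  2  2  2
 o  0  1  2  2  2  2  2  2  2  2
 i  0  1  2  2  3  3  3  3  3  3
 h  0  1  2  2  3  3  3  3  3  3
 k  0  1  2  2  3  3  3  3  3  3

3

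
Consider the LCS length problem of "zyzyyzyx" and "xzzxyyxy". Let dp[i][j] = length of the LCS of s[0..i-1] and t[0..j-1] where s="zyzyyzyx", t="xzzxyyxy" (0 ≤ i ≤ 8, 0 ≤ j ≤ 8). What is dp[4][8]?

3

   ''  x  z  z  x  y  y  x  y
''  0  0  0  0  0  0  0  0  0
 z  0  0  1  1  1  1  1  1  1
 y  0  0  1  1  1  2  2  2  2
 z  0  0  1  2  2  2  2  2  2
 y  0  0  1  2  2  3  3  3  3
 y  0  0  1  2  2  3  4  4  4
 z  0  0  1  2  2  3  4  4  4
 y  0  0  1  2  2  3  4  4  5
 x  0  1  1  2  3  3  4  5  5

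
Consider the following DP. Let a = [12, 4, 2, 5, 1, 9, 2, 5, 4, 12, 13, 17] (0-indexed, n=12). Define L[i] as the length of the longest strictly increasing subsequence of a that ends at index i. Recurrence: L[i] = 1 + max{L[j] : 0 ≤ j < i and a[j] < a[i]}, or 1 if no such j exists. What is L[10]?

5

   i    0    1    2    3    4    5    6    7    8    9   10   11
a[i]   12    4    2    5    1    9    2    5    4   12   13   17
L[i]    1    1    1    2    1    3    2    3    3    4    5    6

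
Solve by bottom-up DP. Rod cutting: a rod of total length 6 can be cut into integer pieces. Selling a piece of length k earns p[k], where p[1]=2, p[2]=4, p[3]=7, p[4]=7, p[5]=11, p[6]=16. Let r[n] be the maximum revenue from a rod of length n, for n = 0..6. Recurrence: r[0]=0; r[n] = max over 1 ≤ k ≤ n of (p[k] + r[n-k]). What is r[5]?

   n    0    1    2    3    4    5    6
r[n]    0    2    4    7    9   11   16

11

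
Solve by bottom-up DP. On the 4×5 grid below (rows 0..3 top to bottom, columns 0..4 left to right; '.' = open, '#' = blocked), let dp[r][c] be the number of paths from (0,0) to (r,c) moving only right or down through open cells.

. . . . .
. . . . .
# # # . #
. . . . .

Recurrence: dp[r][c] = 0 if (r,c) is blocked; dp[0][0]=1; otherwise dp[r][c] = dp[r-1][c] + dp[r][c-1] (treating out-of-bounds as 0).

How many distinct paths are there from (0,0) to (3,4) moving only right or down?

r\c   0   1   2   3   4
  0   1   1   1   1   1
  1   1   2   3   4   5
  2   0   0   0   4   0
  3   0   0   0   4   4

4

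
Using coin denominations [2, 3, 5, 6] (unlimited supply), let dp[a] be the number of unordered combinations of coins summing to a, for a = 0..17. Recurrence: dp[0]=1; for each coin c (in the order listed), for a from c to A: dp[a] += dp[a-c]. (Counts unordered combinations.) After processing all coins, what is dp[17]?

14

after  coin     0     1     2     3     4     5     6     7     8     9    10    11    12    13    14    15    16    17
          2     1     0     1     0     1     0     1     0     1     0     1     0     1     0     1     0     1     0
          3     1     0     1     1     1     1     2     1     2     2     2     2     3     2     3     3     3     3
          5     1     0     1     1     1     2     2     2     3     3     4     4     5     5     6     7     7     8
          6     1     0     1     1     1     2     3     2     4     4     5     6     8     7    10    11    12    14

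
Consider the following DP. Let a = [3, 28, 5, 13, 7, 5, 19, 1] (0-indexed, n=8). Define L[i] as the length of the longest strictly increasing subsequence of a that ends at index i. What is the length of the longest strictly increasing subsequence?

   i    0    1    2    3    4    5    6    7
a[i]    3   28    5   13    7    5   19    1
L[i]    1    2    2    3    3    2    4    1

4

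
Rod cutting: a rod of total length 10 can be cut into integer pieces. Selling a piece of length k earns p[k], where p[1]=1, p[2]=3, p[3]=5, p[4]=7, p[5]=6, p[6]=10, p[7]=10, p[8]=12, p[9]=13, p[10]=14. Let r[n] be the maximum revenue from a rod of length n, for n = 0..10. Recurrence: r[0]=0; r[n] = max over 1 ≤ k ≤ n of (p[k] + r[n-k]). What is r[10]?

17

   n    0    1    2    3    4    5    6    7    8    9   10
r[n]    0    1    3    5    7    8   10   12   14   15   17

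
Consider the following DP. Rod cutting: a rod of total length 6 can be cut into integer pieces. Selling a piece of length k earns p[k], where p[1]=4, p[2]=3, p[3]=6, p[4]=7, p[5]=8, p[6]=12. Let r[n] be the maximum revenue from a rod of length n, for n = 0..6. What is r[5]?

20

   n    0    1    2    3    4    5    6
r[n]    0    4    8   12   16   20   24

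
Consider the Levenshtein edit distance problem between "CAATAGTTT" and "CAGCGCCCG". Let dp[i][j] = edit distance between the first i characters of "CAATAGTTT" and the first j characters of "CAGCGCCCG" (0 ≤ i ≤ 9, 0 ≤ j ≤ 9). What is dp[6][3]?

   ''  C  A  G  C  G  C  C  C  G
''  0  1  2  3  4  5  6  7  8  9
 C  1  0  1  2  3  4  5  6  7  8
 A  2  1  0  1  2  3  4  5  6  7
 A  3  2  1  1  2  3  4  5  6  7
 T  4  3  2  2  2  3  4  5  6  7
 A  5  4  3  3  3  3  4  5  6  7
 G  6  5  4  3  4  3  4  5  6  6
 T  7  6  5  4  4  4  4  5  6  7
 T  8  7  6  5  5  5  5  5  6  7
 T  9  8  7  6  6  6  6  6  6  7

3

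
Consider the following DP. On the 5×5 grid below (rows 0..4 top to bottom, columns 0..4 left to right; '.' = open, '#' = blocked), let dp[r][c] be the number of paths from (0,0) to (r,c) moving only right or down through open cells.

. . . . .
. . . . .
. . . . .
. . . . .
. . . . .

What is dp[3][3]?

20

r\c   0   1   2   3   4
  0   1   1   1   1   1
  1   1   2   3   4   5
  2   1   3   6  10  15
  3   1   4  10  20  35
  4   1   5  15  35  70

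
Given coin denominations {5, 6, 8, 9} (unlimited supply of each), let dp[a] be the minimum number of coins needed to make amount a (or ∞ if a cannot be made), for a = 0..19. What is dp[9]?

 a  0  1  2  3  4  5  6  7  8  9 10 11 12 13 14 15 16 17 18 19
dp  0  -  -  -  -  1  1  -  1  1  2  2  2  2  2  2  2  2  2  3
(- denotes ∞ / unreachable)

1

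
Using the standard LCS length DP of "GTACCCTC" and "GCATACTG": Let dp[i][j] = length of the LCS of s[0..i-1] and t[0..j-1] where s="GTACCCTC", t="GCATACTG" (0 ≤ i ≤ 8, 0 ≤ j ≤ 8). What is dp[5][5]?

3

   ''  G  C  A  T  A  C  T  G
''  0  0  0  0  0  0  0  0  0
 G  0  1  1  1  1  1  1  1  1
 T  0  1  1  1  2  2  2  2  2
 A  0  1  1  2  2  3  3  3  3
 C  0  1  2  2  2  3  4  4  4
 C  0  1  2  2  2  3  4  4  4
 C  0  1  2  2  2  3  4  4  4
 T  0  1  2  2  3  3  4  5  5
 C  0  1  2  2  3  3  4  5  5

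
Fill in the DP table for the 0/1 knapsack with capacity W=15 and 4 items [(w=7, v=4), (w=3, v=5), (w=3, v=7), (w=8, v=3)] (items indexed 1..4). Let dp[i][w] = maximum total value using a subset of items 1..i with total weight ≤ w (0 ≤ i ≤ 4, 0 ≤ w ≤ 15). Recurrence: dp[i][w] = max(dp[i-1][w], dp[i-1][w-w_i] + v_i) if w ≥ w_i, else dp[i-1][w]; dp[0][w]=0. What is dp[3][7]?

12

i\w   0   1   2   3   4   5   6   7   8   9  10  11  12  13  14  15
  0   0   0   0   0   0   0   0   0   0   0   0   0   0   0   0   0
  1   0   0   0   0   0   0   0   4   4   4   4   4   4   4   4   4
  2   0   0   0   5   5   5   5   5   5   5   9   9   9   9   9   9
  3   0   0   0   7   7   7  12  12  12  12  12  12  12  16  16  16
  4   0   0   0   7   7   7  12  12  12  12  12  12  12  16  16  16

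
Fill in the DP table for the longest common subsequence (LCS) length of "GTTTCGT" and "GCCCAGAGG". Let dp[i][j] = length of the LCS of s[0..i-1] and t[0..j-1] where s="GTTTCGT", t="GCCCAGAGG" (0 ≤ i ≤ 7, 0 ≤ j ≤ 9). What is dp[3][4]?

   ''  G  C  C  C  A  G  A  G  G
''  0  0  0  0  0  0  0  0  0  0
 G  0  1  1  1  1  1  1  1  1  1
 T  0  1  1  1  1  1  1  1  1  1
 T  0  1  1  1  1  1  1  1  1  1
 T  0  1  1  1  1  1  1  1  1  1
 C  0  1  2  2  2  2  2  2  2  2
 G  0  1  2  2  2  2  3  3  3  3
 T  0  1  2  2  2  2  3  3  3  3

1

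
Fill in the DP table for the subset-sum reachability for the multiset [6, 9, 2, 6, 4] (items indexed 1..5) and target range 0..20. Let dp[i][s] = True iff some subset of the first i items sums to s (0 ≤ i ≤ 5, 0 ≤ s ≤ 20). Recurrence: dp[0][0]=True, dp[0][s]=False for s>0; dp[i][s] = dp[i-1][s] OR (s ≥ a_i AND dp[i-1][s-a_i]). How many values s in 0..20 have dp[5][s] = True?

16

i\s   0   1   2   3   4   5   6   7   8   9  10  11  12  13  14  15  16  17  18  19  20
  0   T   F   F   F   F   F   F   F   F   F   F   F   F   F   F   F   F   F   F   F   F
  1   T   F   F   F   F   F   T   F   F   F   F   F   F   F   F   F   F   F   F   F   F
  2   T   F   F   F   F   F   T   F   F   T   F   F   F   F   F   T   F   F   F   F   F
  3   T   F   T   F   F   F   T   F   T   T   F   T   F   F   F   T   F   T   F   F   F
  4   T   F   T   F   F   F   T   F   T   T   F   T   T   F   T   T   F   T   F   F   F
  5   T   F   T   F   T   F   T   F   T   T   T   T   T   T   T   T   T   T   T   T   F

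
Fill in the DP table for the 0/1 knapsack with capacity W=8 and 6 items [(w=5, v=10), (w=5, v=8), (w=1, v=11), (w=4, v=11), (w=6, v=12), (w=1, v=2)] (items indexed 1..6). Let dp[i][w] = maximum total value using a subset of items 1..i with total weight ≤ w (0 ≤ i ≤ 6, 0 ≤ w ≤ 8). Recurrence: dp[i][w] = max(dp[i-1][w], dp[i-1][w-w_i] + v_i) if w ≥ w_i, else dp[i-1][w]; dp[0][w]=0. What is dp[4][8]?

22

i\w   0   1   2   3   4   5   6   7   8
  0   0   0   0   0   0   0   0   0   0
  1   0   0   0   0   0  10  10  10  10
  2   0   0   0   0   0  10  10  10  10
  3   0  11  11  11  11  11  21  21  21
  4   0  11  11  11  11  22  22  22  22
  5   0  11  11  11  11  22  22  23  23
  6   0  11  13  13  13  22  24  24  25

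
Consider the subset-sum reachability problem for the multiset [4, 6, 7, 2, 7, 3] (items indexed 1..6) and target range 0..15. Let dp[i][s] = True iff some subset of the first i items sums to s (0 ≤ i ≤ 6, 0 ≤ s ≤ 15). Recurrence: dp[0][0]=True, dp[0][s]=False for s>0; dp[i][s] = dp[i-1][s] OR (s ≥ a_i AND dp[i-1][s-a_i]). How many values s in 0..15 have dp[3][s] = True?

i\s   0   1   2   3   4   5   6   7   8   9  10  11  12  13  14  15
  0   T   F   F   F   F   F   F   F   F   F   F   F   F   F   F   F
  1   T   F   F   F   T   F   F   F   F   F   F   F   F   F   F   F
  2   T   F   F   F   T   F   T   F   F   F   T   F   F   F   F   F
  3   T   F   F   F   T   F   T   T   F   F   T   T   F   T   F   F
  4   T   F   T   F   T   F   T   T   T   T   T   T   T   T   F   T
  5   T   F   T   F   T   F   T   T   T   T   T   T   T   T   T   T
  6   T   F   T   T   T   T   T   T   T   T   T   T   T   T   T   T

7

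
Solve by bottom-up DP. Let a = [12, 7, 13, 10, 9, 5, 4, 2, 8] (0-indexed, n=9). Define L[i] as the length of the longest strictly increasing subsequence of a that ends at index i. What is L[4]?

2

   i    0    1    2    3    4    5    6    7    8
a[i]   12    7   13   10    9    5    4    2    8
L[i]    1    1    2    2    2    1    1    1    2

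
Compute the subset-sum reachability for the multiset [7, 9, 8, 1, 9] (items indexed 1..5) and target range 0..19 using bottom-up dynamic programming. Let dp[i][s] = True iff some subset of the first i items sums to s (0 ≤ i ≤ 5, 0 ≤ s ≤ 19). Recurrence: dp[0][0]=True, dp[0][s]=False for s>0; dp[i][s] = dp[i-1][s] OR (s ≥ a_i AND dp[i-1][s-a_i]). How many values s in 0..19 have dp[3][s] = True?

7

i\s   0   1   2   3   4   5   6   7   8   9  10  11  12  13  14  15  16  17  18  19
  0   T   F   F   F   F   F   F   F   F   F   F   F   F   F   F   F   F   F   F   F
  1   T   F   F   F   F   F   F   T   F   F   F   F   F   F   F   F   F   F   F   F
  2   T   F   F   F   F   F   F   T   F   T   F   F   F   F   F   F   T   F   F   F
  3   T   F   F   F   F   F   F   T   T   T   F   F   F   F   F   T   T   T   F   F
  4   T   T   F   F   F   F   F   T   T   T   T   F   F   F   F   T   T   T   T   F
  5   T   T   F   F   F   F   F   T   T   T   T   F   F   F   F   T   T   T   T   T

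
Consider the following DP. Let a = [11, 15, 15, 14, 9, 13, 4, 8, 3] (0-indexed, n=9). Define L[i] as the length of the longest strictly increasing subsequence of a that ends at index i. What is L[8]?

   i    0    1    2    3    4    5    6    7    8
a[i]   11   15   15   14    9   13    4    8    3
L[i]    1    2    2    2    1    2    1    2    1

1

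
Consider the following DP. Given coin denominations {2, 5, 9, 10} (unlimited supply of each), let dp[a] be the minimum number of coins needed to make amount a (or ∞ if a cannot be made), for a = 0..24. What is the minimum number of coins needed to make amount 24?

 a  0  1  2  3  4  5  6  7  8  9 10 11 12 13 14 15 16 17 18 19 20 21 22 23 24
dp  0  -  1  -  2  1  3  2  4  1  1  2  2  3  2  2  3  3  2  2  2  3  3  3  3
(- denotes ∞ / unreachable)

3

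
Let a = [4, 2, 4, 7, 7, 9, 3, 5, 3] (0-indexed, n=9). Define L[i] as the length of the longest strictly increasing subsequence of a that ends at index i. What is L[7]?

   i    0    1    2    3    4    5    6    7    8
a[i]    4    2    4    7    7    9    3    5    3
L[i]    1    1    2    3    3    4    2    3    2

3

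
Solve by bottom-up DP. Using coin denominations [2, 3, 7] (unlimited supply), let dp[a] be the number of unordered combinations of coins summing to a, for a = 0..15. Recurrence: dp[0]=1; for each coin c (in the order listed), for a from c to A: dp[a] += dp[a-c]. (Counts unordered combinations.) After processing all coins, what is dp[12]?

after  coin     0     1     2     3     4     5     6     7     8     9    10    11    12    13    14    15
          2     1     0     1     0     1     0     1     0     1     0     1     0     1     0     1     0
          3     1     0     1     1     1     1     2     1     2     2     2     2     3     2     3     3
          7     1     0     1     1     1     1     2     2     2     3     3     3     4     4     5     5

4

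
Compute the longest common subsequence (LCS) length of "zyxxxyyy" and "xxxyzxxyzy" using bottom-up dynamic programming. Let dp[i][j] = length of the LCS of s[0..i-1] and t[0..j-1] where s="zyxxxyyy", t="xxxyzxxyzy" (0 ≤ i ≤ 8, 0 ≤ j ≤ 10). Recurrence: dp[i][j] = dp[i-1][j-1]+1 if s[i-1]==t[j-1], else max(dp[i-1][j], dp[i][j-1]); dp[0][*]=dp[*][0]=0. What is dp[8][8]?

5

   ''  x  x  x  y  z  x  x  y  z  y
''  0  0  0  0  0  0  0  0  0  0  0
 z  0  0  0  0  0  1  1  1  1  1  1
 y  0  0  0  0  1  1  1  1  2  2  2
 x  0  1  1  1  1  1  2  2  2  2  2
 x  0  1  2  2  2  2  2  3  3  3  3
 x  0  1  2  3  3  3  3  3  3  3  3
 y  0  1  2  3  4  4  4  4  4  4  4
 y  0  1  2  3  4  4  4  4  5  5  5
 y  0  1  2  3  4  4  4  4  5  5  6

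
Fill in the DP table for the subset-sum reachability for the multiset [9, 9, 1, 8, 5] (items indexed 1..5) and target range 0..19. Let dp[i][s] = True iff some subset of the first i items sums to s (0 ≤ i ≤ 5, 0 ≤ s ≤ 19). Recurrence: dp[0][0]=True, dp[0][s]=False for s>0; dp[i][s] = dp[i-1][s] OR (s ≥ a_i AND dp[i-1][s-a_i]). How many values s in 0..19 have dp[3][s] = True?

6

i\s   0   1   2   3   4   5   6   7   8   9  10  11  12  13  14  15  16  17  18  19
  0   T   F   F   F   F   F   F   F   F   F   F   F   F   F   F   F   F   F   F   F
  1   T   F   F   F   F   F   F   F   F   T   F   F   F   F   F   F   F   F   F   F
  2   T   F   F   F   F   F   F   F   F   T   F   F   F   F   F   F   F   F   T   F
  3   T   T   F   F   F   F   F   F   F   T   T   F   F   F   F   F   F   F   T   T
  4   T   T   F   F   F   F   F   F   T   T   T   F   F   F   F   F   F   T   T   T
  5   T   T   F   F   F   T   T   F   T   T   T   F   F   T   T   T   F   T   T   T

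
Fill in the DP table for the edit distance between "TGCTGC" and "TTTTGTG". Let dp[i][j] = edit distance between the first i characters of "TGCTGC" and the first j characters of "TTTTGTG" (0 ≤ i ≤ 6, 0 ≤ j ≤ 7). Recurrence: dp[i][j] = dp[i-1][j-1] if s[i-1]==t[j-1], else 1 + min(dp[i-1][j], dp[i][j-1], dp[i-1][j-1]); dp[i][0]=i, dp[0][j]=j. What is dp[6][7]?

   ''  T  T  T  T  G  T  G
''  0  1  2  3  4  5  6  7
 T  1  0  1  2  3  4  5  6
 G  2  1  1  2  3  3  4  5
 C  3  2  2  2  3  4  4  5
 T  4  3  2  2  2  3  4  5
 G  5  4  3  3  3  2  3  4
 C  6  5  4  4  4  3  3  4

4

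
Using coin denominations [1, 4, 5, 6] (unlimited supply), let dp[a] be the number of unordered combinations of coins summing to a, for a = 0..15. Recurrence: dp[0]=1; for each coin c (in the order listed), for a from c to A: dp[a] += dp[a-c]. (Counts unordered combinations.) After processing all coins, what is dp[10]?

8

after  coin     0     1     2     3     4     5     6     7     8     9    10    11    12    13    14    15
          1     1     1     1     1     1     1     1     1     1     1     1     1     1     1     1     1
          4     1     1     1     1     2     2     2     2     3     3     3     3     4     4     4     4
          5     1     1     1     1     2     3     3     3     4     5     6     6     7     8     9    10
          6     1     1     1     1     2     3     4     4     5     6     8     9    11    12    14    16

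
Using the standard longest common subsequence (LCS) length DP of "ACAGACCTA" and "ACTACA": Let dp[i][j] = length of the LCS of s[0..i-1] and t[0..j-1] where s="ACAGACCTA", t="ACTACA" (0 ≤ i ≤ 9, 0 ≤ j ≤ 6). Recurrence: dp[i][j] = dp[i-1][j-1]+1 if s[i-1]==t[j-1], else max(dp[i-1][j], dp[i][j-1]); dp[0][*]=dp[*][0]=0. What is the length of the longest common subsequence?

   ''  A  C  T  A  C  A
''  0  0  0  0  0  0  0
 A  0  1  1  1  1  1  1
 C  0  1  2  2  2  2  2
 A  0  1  2  2  3  3  3
 G  0  1  2  2  3  3  3
 A  0  1  2  2  3  3  4
 C  0  1  2  2  3  4  4
 C  0  1  2  2  3  4  4
 T  0  1  2  3  3  4  4
 A  0  1  2  3  4  4  5

5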